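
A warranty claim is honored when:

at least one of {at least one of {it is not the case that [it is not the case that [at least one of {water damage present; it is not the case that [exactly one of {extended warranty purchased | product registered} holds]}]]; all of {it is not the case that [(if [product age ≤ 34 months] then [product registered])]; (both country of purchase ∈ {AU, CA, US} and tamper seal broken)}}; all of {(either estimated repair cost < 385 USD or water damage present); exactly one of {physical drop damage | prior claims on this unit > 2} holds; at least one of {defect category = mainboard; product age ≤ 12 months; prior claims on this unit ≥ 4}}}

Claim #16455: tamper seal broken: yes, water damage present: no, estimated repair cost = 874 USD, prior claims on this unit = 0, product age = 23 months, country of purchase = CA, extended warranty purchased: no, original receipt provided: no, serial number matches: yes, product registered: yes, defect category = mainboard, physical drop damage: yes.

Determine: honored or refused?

Atomic conditions:
  water damage present: no → false
  extended warranty purchased: no → false
  product registered: yes → true
  product age ≤ 34 months: 23 ≤ 34 is true
  country of purchase ∈ {AU, CA, US}: CA is in the set → true
  tamper seal broken: yes → true
  estimated repair cost < 385 USD: 874 < 385 is false
  physical drop damage: yes → true
  prior claims on this unit > 2: 0 > 2 is false
  defect category = mainboard: mainboard == mainboard is true
  product age ≤ 12 months: 23 ≤ 12 is false
  prior claims on this unit ≥ 4: 0 ≥ 4 is false
Combine:
[1.1.1.1.2.1] exactly-one(false, true) = true
[1.1.1.1.2] NOT true = false
[1.1.1.1] false OR false = false
[1.1.1] NOT false = true
[1.1] NOT true = false
[1.2.1.1] true → true = true
[1.2.1] NOT true = false
[1.2.2] true AND true = true
[1.2] false AND true = false
[1] false OR false = false
[2.1] false OR false = false
[2.2] exactly-one(true, false) = true
[2.3] true OR false OR false = true
[2] false AND true AND true = false
[root] false OR false = false
Overall: false → refused

Refused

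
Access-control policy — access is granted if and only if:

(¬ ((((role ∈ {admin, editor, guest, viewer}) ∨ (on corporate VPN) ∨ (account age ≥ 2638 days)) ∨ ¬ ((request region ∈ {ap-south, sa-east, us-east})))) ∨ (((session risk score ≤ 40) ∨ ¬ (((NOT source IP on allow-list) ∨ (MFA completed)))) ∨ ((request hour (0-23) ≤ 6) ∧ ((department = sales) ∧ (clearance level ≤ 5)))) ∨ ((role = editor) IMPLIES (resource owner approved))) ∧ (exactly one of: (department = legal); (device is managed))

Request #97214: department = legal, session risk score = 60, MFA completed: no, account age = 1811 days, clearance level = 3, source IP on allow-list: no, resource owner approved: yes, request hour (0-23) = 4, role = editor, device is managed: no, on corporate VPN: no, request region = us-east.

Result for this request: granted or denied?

Atomic conditions:
  role ∈ {admin, editor, guest, viewer}: editor is in the set → true
  on corporate VPN: no → false
  account age ≥ 2638 days: 1811 ≥ 2638 is false
  request region ∈ {ap-south, sa-east, us-east}: us-east is in the set → true
  session risk score ≤ 40: 60 ≤ 40 is false
  NOT source IP on allow-list: no → true
  MFA completed: no → false
  request hour (0-23) ≤ 6: 4 ≤ 6 is true
  department = sales: legal == sales is false
  clearance level ≤ 5: 3 ≤ 5 is true
  role = editor: editor == editor is true
  resource owner approved: yes → true
  department = legal: legal == legal is true
  device is managed: no → false
Combine:
[1.1.1.1] true OR false OR false = true
[1.1.1.2] NOT true = false
[1.1.1] true OR false = true
[1.1] NOT true = false
[1.2.1.2.1] true OR false = true
[1.2.1.2] NOT true = false
[1.2.1] false OR false = false
[1.2.2.2] false AND true = false
[1.2.2] true AND false = false
[1.2] false OR false = false
[1.3] true → true = true
[1] false OR false OR true = true
[2] exactly-one(true, false) = true
[root] true AND true = true
Overall: true → granted

Granted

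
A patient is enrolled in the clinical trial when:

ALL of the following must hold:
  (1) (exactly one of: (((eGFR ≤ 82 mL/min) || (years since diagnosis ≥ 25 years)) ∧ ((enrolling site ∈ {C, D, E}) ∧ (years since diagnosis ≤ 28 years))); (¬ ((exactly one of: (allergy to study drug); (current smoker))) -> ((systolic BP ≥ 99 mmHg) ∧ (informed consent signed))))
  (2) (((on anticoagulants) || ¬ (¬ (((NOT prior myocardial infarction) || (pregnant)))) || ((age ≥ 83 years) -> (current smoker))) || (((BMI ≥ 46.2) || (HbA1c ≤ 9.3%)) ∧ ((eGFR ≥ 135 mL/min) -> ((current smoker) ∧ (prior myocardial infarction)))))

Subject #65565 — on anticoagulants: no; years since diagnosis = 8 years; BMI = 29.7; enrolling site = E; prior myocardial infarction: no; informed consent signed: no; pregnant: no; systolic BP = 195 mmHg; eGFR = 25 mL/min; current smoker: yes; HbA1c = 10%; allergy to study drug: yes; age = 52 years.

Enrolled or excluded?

Atomic conditions:
  eGFR ≤ 82 mL/min: 25 ≤ 82 is true
  years since diagnosis ≥ 25 years: 8 ≥ 25 is false
  enrolling site ∈ {C, D, E}: E is in the set → true
  years since diagnosis ≤ 28 years: 8 ≤ 28 is true
  allergy to study drug: yes → true
  current smoker: yes → true
  systolic BP ≥ 99 mmHg: 195 ≥ 99 is true
  informed consent signed: no → false
  on anticoagulants: no → false
  NOT prior myocardial infarction: no → true
  pregnant: no → false
  age ≥ 83 years: 52 ≥ 83 is false
  BMI ≥ 46.2: 29.7 ≥ 46.2 is false
  HbA1c ≤ 9.3%: 10 ≤ 9.3 is false
  eGFR ≥ 135 mL/min: 25 ≥ 135 is false
  prior myocardial infarction: no → false
Combine:
[1.1.1] true OR false = true
[1.1.2] true AND true = true
[1.1] true AND true = true
[1.2.1.1] exactly-one(true, true) = false
[1.2.1] NOT false = true
[1.2.2] true AND false = false
[1.2] true → false = false
[1] exactly-one(true, false) = true
[2.1.2.1.1] true OR false = true
[2.1.2.1] NOT true = false
[2.1.2] NOT false = true
[2.1.3] false → true (antecedent false ⇒ implication holds) = true
[2.1] false OR true OR true = true
[2.2.1] false OR false = false
[2.2.2.2] true AND false = false
[2.2.2] false → false (antecedent false ⇒ implication holds) = true
[2.2] false AND true = false
[2] true OR false = true
[root] true AND true = true
Overall: true → enrolled

Enrolled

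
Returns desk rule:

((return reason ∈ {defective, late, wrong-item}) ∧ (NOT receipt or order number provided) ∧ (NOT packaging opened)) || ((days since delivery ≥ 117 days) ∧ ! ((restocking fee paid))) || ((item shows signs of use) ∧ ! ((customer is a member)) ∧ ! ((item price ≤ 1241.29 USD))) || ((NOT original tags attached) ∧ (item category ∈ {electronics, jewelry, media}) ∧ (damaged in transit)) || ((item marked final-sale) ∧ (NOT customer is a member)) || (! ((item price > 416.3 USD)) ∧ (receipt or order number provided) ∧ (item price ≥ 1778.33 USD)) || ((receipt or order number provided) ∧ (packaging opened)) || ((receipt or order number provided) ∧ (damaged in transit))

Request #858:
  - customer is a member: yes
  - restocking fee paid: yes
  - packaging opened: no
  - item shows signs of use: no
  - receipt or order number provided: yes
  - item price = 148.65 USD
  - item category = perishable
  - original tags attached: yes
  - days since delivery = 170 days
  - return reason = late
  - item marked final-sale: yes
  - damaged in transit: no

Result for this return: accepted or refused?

Atomic conditions:
  return reason ∈ {defective, late, wrong-item}: late is in the set → true
  NOT receipt or order number provided: yes → false
  NOT packaging opened: no → true
  days since delivery ≥ 117 days: 170 ≥ 117 is true
  restocking fee paid: yes → true
  item shows signs of use: no → false
  customer is a member: yes → true
  item price ≤ 1241.29 USD: 148.65 ≤ 1241.29 is true
  NOT original tags attached: yes → false
  item category ∈ {electronics, jewelry, media}: perishable is not in the set → false
  damaged in transit: no → false
  item marked final-sale: yes → true
  NOT customer is a member: yes → false
  item price > 416.3 USD: 148.65 > 416.3 is false
  receipt or order number provided: yes → true
  item price ≥ 1778.33 USD: 148.65 ≥ 1778.33 is false
  packaging opened: no → false
Combine:
[1] true AND false AND true = false
[2.2] NOT true = false
[2] true AND false = false
[3.2] NOT true = false
[3.3] NOT true = false
[3] false AND false AND false = false
[4] false AND false AND false = false
[5] true AND false = false
[6.1] NOT false = true
[6] true AND true AND false = false
[7] true AND false = false
[8] true AND false = false
[root] false OR false OR false OR false OR false OR false OR false OR false = false
Overall: false → refused

Refused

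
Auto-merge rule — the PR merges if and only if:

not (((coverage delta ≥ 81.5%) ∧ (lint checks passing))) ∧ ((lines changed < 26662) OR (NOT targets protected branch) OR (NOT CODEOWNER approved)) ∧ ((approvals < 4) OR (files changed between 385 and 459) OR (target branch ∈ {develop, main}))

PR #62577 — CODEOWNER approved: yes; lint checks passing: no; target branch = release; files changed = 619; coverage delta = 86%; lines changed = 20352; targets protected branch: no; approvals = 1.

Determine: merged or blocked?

Atomic conditions:
  coverage delta ≥ 81.5%: 86 ≥ 81.5 is true
  lint checks passing: no → false
  lines changed < 26662: 20352 < 26662 is true
  NOT targets protected branch: no → true
  NOT CODEOWNER approved: yes → false
  approvals < 4: 1 < 4 is true
  files changed between 385 and 459: 619 in [385, 459] is false
  target branch ∈ {develop, main}: release is not in the set → false
Combine:
[1.1] true AND false = false
[1] NOT false = true
[2] true OR true OR false = true
[3] true OR false OR false = true
[root] true AND true AND true = true
Overall: true → merged

Merged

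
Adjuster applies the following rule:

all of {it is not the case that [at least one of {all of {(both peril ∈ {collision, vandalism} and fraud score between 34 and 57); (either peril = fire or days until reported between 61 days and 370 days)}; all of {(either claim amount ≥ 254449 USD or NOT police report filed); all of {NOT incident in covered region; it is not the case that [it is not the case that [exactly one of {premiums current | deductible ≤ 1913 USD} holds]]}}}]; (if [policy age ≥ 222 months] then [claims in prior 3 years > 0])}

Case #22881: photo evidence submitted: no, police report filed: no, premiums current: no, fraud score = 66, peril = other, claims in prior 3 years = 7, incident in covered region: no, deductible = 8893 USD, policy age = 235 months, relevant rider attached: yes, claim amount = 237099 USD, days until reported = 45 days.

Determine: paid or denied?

Atomic conditions:
  peril ∈ {collision, vandalism}: other is not in the set → false
  fraud score between 34 and 57: 66 in [34, 57] is false
  peril = fire: other == fire is false
  days until reported between 61 days and 370 days: 45 in [61, 370] is false
  claim amount ≥ 254449 USD: 237099 ≥ 254449 is false
  NOT police report filed: no → true
  NOT incident in covered region: no → true
  premiums current: no → false
  deductible ≤ 1913 USD: 8893 ≤ 1913 is false
  policy age ≥ 222 months: 235 ≥ 222 is true
  claims in prior 3 years > 0: 7 > 0 is true
Combine:
[1.1.1.1] false AND false = false
[1.1.1.2] false OR false = false
[1.1.1] false AND false = false
[1.1.2.1] false OR true = true
[1.1.2.2.2.1.1] exactly-one(false, false) = false
[1.1.2.2.2.1] NOT false = true
[1.1.2.2.2] NOT true = false
[1.1.2.2] true AND false = false
[1.1.2] true AND false = false
[1.1] false OR false = false
[1] NOT false = true
[2] true → true = true
[root] true AND true = true
Overall: true → paid

Paid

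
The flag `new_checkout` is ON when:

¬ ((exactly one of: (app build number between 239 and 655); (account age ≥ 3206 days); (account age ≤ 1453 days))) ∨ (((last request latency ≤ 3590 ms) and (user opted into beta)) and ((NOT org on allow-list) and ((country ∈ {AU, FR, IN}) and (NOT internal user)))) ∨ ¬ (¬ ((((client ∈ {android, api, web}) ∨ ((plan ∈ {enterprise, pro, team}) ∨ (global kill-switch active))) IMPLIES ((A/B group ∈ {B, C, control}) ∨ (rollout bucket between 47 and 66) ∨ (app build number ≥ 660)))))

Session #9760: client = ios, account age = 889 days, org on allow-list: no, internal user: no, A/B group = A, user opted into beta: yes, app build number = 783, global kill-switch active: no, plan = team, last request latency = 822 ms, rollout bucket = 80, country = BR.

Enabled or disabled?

Enabled

Atomic conditions:
  app build number between 239 and 655: 783 in [239, 655] is false
  account age ≥ 3206 days: 889 ≥ 3206 is false
  account age ≤ 1453 days: 889 ≤ 1453 is true
  last request latency ≤ 3590 ms: 822 ≤ 3590 is true
  user opted into beta: yes → true
  NOT org on allow-list: no → true
  country ∈ {AU, FR, IN}: BR is not in the set → false
  NOT internal user: no → true
  client ∈ {android, api, web}: ios is not in the set → false
  plan ∈ {enterprise, pro, team}: team is in the set → true
  global kill-switch active: no → false
  A/B group ∈ {B, C, control}: A is not in the set → false
  rollout bucket between 47 and 66: 80 in [47, 66] is false
  app build number ≥ 660: 783 ≥ 660 is true
Combine:
[1.1] exactly-one(false, false, true) = true
[1] NOT true = false
[2.1] true AND true = true
[2.2.2] false AND true = false
[2.2] true AND false = false
[2] true AND false = false
[3.1.1.1.2] true OR false = true
[3.1.1.1] false OR true = true
[3.1.1.2] false OR false OR true = true
[3.1.1] true → true = true
[3.1] NOT true = false
[3] NOT false = true
[root] false OR false OR true = true
Overall: true → enabled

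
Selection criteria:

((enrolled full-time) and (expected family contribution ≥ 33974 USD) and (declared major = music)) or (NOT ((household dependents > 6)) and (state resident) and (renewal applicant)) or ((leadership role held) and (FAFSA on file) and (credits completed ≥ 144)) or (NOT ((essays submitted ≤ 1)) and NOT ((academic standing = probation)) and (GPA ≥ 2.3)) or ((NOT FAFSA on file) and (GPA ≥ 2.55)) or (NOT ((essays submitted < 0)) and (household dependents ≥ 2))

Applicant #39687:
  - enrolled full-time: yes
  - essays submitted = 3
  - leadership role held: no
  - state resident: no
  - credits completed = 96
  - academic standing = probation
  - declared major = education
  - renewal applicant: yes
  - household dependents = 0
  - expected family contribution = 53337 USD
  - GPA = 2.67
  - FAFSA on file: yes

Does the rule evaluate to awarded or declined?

Declined

Atomic conditions:
  enrolled full-time: yes → true
  expected family contribution ≥ 33974 USD: 53337 ≥ 33974 is true
  declared major = music: education == music is false
  household dependents > 6: 0 > 6 is false
  state resident: no → false
  renewal applicant: yes → true
  leadership role held: no → false
  FAFSA on file: yes → true
  credits completed ≥ 144: 96 ≥ 144 is false
  essays submitted ≤ 1: 3 ≤ 1 is false
  academic standing = probation: probation == probation is true
  GPA ≥ 2.3: 2.67 ≥ 2.3 is true
  NOT FAFSA on file: yes → false
  GPA ≥ 2.55: 2.67 ≥ 2.55 is true
  essays submitted < 0: 3 < 0 is false
  household dependents ≥ 2: 0 ≥ 2 is false
Combine:
[1] true AND true AND false = false
[2.1] NOT false = true
[2] true AND false AND true = false
[3] false AND true AND false = false
[4.1] NOT false = true
[4.2] NOT true = false
[4] true AND false AND true = false
[5] false AND true = false
[6.1] NOT false = true
[6] true AND false = false
[root] false OR false OR false OR false OR false OR false = false
Overall: false → declined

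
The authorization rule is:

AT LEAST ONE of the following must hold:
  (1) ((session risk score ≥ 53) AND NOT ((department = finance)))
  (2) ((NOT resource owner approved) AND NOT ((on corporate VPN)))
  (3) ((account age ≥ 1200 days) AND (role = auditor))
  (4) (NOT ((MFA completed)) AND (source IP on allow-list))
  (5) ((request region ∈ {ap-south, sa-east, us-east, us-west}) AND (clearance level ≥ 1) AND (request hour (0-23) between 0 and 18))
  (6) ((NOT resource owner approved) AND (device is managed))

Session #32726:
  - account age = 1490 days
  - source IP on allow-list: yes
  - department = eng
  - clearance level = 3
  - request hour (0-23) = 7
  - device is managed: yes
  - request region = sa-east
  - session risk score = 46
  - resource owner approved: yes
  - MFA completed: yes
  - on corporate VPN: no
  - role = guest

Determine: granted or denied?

Granted

Atomic conditions:
  session risk score ≥ 53: 46 ≥ 53 is false
  department = finance: eng == finance is false
  NOT resource owner approved: yes → false
  on corporate VPN: no → false
  account age ≥ 1200 days: 1490 ≥ 1200 is true
  role = auditor: guest == auditor is false
  MFA completed: yes → true
  source IP on allow-list: yes → true
  request region ∈ {ap-south, sa-east, us-east, us-west}: sa-east is in the set → true
  clearance level ≥ 1: 3 ≥ 1 is true
  request hour (0-23) between 0 and 18: 7 in [0, 18] is true
  device is managed: yes → true
Combine:
[1.2] NOT false = true
[1] false AND true = false
[2.2] NOT false = true
[2] false AND true = false
[3] true AND false = false
[4.1] NOT true = false
[4] false AND true = false
[5] true AND true AND true = true
[6] false AND true = false
[root] false OR false OR false OR false OR true OR false = true
Overall: true → granted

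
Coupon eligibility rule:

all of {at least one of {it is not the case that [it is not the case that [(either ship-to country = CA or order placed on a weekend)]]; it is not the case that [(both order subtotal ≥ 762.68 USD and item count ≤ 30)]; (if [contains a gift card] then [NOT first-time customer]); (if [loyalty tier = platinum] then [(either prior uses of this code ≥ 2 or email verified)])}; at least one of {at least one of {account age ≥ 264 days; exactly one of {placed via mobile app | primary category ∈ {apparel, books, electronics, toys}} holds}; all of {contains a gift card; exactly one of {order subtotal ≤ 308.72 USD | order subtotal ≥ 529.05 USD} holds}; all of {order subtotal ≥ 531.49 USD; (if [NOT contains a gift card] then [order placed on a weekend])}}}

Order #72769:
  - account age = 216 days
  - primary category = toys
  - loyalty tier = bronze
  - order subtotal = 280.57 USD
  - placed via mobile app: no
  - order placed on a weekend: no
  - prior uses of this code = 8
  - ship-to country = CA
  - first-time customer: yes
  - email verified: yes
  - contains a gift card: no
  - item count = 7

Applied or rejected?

Atomic conditions:
  ship-to country = CA: CA == CA is true
  order placed on a weekend: no → false
  order subtotal ≥ 762.68 USD: 280.57 ≥ 762.68 is false
  item count ≤ 30: 7 ≤ 30 is true
  contains a gift card: no → false
  NOT first-time customer: yes → false
  loyalty tier = platinum: bronze == platinum is false
  prior uses of this code ≥ 2: 8 ≥ 2 is true
  email verified: yes → true
  account age ≥ 264 days: 216 ≥ 264 is false
  placed via mobile app: no → false
  primary category ∈ {apparel, books, electronics, toys}: toys is in the set → true
  order subtotal ≤ 308.72 USD: 280.57 ≤ 308.72 is true
  order subtotal ≥ 529.05 USD: 280.57 ≥ 529.05 is false
  order subtotal ≥ 531.49 USD: 280.57 ≥ 531.49 is false
  NOT contains a gift card: no → true
Combine:
[1.1.1.1] true OR false = true
[1.1.1] NOT true = false
[1.1] NOT false = true
[1.2.1] false AND true = false
[1.2] NOT false = true
[1.3] false → false (antecedent false ⇒ implication holds) = true
[1.4.2] true OR true = true
[1.4] false → true (antecedent false ⇒ implication holds) = true
[1] true OR true OR true OR true = true
[2.1.2] exactly-one(false, true) = true
[2.1] false OR true = true
[2.2.2] exactly-one(true, false) = true
[2.2] false AND true = false
[2.3.2] true → false = false
[2.3] false AND false = false
[2] true OR false OR false = true
[root] true AND true = true
Overall: true → applied

Applied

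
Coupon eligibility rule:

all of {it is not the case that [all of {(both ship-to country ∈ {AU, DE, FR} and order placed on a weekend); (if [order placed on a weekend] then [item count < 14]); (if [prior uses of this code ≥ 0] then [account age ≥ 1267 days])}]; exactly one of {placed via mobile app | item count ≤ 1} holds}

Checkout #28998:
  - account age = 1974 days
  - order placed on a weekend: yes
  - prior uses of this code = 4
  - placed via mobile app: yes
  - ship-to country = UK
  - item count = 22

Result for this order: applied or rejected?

Atomic conditions:
  ship-to country ∈ {AU, DE, FR}: UK is not in the set → false
  order placed on a weekend: yes → true
  item count < 14: 22 < 14 is false
  prior uses of this code ≥ 0: 4 ≥ 0 is true
  account age ≥ 1267 days: 1974 ≥ 1267 is true
  placed via mobile app: yes → true
  item count ≤ 1: 22 ≤ 1 is false
Combine:
[1.1.1] false AND true = false
[1.1.2] true → false = false
[1.1.3] true → true = true
[1.1] false AND false AND true = false
[1] NOT false = true
[2] exactly-one(true, false) = true
[root] true AND true = true
Overall: true → applied

Applied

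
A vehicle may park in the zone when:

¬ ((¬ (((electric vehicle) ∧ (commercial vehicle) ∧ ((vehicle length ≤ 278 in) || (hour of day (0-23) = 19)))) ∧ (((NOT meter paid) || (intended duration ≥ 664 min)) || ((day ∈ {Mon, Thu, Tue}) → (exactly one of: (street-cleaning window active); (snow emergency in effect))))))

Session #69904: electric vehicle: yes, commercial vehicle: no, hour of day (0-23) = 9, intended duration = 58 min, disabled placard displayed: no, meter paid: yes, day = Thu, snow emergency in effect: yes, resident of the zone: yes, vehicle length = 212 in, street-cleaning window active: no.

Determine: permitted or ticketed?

Atomic conditions:
  electric vehicle: yes → true
  commercial vehicle: no → false
  vehicle length ≤ 278 in: 212 ≤ 278 is true
  hour of day (0-23) = 19: 9 == 19 is false
  NOT meter paid: yes → false
  intended duration ≥ 664 min: 58 ≥ 664 is false
  day ∈ {Mon, Thu, Tue}: Thu is in the set → true
  street-cleaning window active: no → false
  snow emergency in effect: yes → true
Combine:
[1.1.1.3] true OR false = true
[1.1.1] true AND false AND true = false
[1.1] NOT false = true
[1.2.1] false OR false = false
[1.2.2.2] exactly-one(false, true) = true
[1.2.2] true → true = true
[1.2] false OR true = true
[1] true AND true = true
[root] NOT true = false
Overall: false → ticketed

Ticketed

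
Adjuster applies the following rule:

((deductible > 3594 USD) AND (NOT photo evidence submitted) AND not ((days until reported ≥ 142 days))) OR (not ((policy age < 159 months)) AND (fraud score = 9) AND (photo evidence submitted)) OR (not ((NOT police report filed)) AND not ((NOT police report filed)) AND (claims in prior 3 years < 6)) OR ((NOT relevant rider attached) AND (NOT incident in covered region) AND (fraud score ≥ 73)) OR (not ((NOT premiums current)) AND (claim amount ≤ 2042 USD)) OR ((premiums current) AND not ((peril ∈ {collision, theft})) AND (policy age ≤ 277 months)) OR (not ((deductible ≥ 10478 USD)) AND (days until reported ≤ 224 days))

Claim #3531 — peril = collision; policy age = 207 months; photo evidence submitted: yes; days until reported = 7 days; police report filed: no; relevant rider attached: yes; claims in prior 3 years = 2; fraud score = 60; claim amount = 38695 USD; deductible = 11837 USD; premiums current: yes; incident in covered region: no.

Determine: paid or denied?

Denied

Atomic conditions:
  deductible > 3594 USD: 11837 > 3594 is true
  NOT photo evidence submitted: yes → false
  days until reported ≥ 142 days: 7 ≥ 142 is false
  policy age < 159 months: 207 < 159 is false
  fraud score = 9: 60 == 9 is false
  photo evidence submitted: yes → true
  NOT police report filed: no → true
  claims in prior 3 years < 6: 2 < 6 is true
  NOT relevant rider attached: yes → false
  NOT incident in covered region: no → true
  fraud score ≥ 73: 60 ≥ 73 is false
  NOT premiums current: yes → false
  claim amount ≤ 2042 USD: 38695 ≤ 2042 is false
  premiums current: yes → true
  peril ∈ {collision, theft}: collision is in the set → true
  policy age ≤ 277 months: 207 ≤ 277 is true
  deductible ≥ 10478 USD: 11837 ≥ 10478 is true
  days until reported ≤ 224 days: 7 ≤ 224 is true
Combine:
[1.3] NOT false = true
[1] true AND false AND true = false
[2.1] NOT false = true
[2] true AND false AND true = false
[3.1] NOT true = false
[3.2] NOT true = false
[3] false AND false AND true = false
[4] false AND true AND false = false
[5.1] NOT false = true
[5] true AND false = false
[6.2] NOT true = false
[6] true AND false AND true = false
[7.1] NOT true = false
[7] false AND true = false
[root] false OR false OR false OR false OR false OR false OR false = false
Overall: false → denied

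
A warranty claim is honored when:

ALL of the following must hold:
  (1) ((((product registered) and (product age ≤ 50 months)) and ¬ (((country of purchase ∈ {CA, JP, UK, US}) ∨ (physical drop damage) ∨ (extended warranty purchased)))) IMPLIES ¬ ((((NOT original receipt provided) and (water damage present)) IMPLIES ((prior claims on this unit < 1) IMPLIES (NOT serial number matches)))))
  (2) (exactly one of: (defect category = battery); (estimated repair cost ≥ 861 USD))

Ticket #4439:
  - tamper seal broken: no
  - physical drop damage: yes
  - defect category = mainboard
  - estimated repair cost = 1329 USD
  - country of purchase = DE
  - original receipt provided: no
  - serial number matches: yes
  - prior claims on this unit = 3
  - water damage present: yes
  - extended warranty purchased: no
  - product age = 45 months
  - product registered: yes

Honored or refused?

Honored

Atomic conditions:
  product registered: yes → true
  product age ≤ 50 months: 45 ≤ 50 is true
  country of purchase ∈ {CA, JP, UK, US}: DE is not in the set → false
  physical drop damage: yes → true
  extended warranty purchased: no → false
  NOT original receipt provided: no → true
  water damage present: yes → true
  prior claims on this unit < 1: 3 < 1 is false
  NOT serial number matches: yes → false
  defect category = battery: mainboard == battery is false
  estimated repair cost ≥ 861 USD: 1329 ≥ 861 is true
Combine:
[1.1.1] true AND true = true
[1.1.2.1] false OR true OR false = true
[1.1.2] NOT true = false
[1.1] true AND false = false
[1.2.1.1] true AND true = true
[1.2.1.2] false → false (antecedent false ⇒ implication holds) = true
[1.2.1] true → true = true
[1.2] NOT true = false
[1] false → false (antecedent false ⇒ implication holds) = true
[2] exactly-one(false, true) = true
[root] true AND true = true
Overall: true → honored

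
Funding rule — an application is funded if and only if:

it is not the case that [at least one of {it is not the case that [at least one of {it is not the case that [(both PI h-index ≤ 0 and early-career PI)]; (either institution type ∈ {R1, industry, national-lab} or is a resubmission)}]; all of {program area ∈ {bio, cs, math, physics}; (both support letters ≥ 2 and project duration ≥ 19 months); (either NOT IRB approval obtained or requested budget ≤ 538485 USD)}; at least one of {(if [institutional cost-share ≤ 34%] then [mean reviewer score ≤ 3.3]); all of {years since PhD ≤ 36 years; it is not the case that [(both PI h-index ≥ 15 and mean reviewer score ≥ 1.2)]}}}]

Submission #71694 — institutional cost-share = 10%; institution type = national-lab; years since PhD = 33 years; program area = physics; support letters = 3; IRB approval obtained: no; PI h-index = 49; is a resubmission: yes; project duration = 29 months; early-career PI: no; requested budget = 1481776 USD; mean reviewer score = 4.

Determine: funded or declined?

Atomic conditions:
  PI h-index ≤ 0: 49 ≤ 0 is false
  early-career PI: no → false
  institution type ∈ {R1, industry, national-lab}: national-lab is in the set → true
  is a resubmission: yes → true
  program area ∈ {bio, cs, math, physics}: physics is in the set → true
  support letters ≥ 2: 3 ≥ 2 is true
  project duration ≥ 19 months: 29 ≥ 19 is true
  NOT IRB approval obtained: no → true
  requested budget ≤ 538485 USD: 1481776 ≤ 538485 is false
  institutional cost-share ≤ 34%: 10 ≤ 34 is true
  mean reviewer score ≤ 3.3: 4 ≤ 3.3 is false
  years since PhD ≤ 36 years: 33 ≤ 36 is true
  PI h-index ≥ 15: 49 ≥ 15 is true
  mean reviewer score ≥ 1.2: 4 ≥ 1.2 is true
Combine:
[1.1.1.1.1] false AND false = false
[1.1.1.1] NOT false = true
[1.1.1.2] true OR true = true
[1.1.1] true OR true = true
[1.1] NOT true = false
[1.2.2] true AND true = true
[1.2.3] true OR false = true
[1.2] true AND true AND true = true
[1.3.1] true → false = false
[1.3.2.2.1] true AND true = true
[1.3.2.2] NOT true = false
[1.3.2] true AND false = false
[1.3] false OR false = false
[1] false OR true OR false = true
[root] NOT true = false
Overall: false → declined

Declined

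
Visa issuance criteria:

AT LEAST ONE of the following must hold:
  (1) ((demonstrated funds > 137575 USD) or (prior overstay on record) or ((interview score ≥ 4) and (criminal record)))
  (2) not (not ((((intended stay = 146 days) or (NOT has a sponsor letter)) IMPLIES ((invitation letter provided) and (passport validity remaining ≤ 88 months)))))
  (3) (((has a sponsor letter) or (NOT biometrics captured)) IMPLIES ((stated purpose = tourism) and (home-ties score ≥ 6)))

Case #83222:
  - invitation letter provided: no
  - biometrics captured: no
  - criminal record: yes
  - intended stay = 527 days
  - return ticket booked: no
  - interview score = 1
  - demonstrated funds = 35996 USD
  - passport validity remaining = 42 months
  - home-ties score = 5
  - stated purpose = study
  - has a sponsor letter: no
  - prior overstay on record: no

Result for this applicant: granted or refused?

Atomic conditions:
  demonstrated funds > 137575 USD: 35996 > 137575 is false
  prior overstay on record: no → false
  interview score ≥ 4: 1 ≥ 4 is false
  criminal record: yes → true
  intended stay = 146 days: 527 == 146 is false
  NOT has a sponsor letter: no → true
  invitation letter provided: no → false
  passport validity remaining ≤ 88 months: 42 ≤ 88 is true
  has a sponsor letter: no → false
  NOT biometrics captured: no → true
  stated purpose = tourism: study == tourism is false
  home-ties score ≥ 6: 5 ≥ 6 is false
Combine:
[1.3] false AND true = false
[1] false OR false OR false = false
[2.1.1.1] false OR true = true
[2.1.1.2] false AND true = false
[2.1.1] true → false = false
[2.1] NOT false = true
[2] NOT true = false
[3.1] false OR true = true
[3.2] false AND false = false
[3] true → false = false
[root] false OR false OR false = false
Overall: false → refused

Refused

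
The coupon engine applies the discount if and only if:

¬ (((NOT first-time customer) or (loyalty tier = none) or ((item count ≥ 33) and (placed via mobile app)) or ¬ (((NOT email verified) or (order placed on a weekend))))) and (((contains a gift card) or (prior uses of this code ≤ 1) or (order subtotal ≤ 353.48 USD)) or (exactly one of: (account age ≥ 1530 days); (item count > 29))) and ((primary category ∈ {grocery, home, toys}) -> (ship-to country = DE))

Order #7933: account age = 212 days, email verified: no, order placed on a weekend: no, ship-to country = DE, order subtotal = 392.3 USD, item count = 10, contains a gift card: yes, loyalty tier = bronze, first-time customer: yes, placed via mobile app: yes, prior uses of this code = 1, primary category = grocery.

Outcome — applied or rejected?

Atomic conditions:
  NOT first-time customer: yes → false
  loyalty tier = none: bronze == none is false
  item count ≥ 33: 10 ≥ 33 is false
  placed via mobile app: yes → true
  NOT email verified: no → true
  order placed on a weekend: no → false
  contains a gift card: yes → true
  prior uses of this code ≤ 1: 1 ≤ 1 is true
  order subtotal ≤ 353.48 USD: 392.3 ≤ 353.48 is false
  account age ≥ 1530 days: 212 ≥ 1530 is false
  item count > 29: 10 > 29 is false
  primary category ∈ {grocery, home, toys}: grocery is in the set → true
  ship-to country = DE: DE == DE is true
Combine:
[1.1.3] false AND true = false
[1.1.4.1] true OR false = true
[1.1.4] NOT true = false
[1.1] false OR false OR false OR false = false
[1] NOT false = true
[2.1] true OR true OR false = true
[2.2] exactly-one(false, false) = false
[2] true OR false = true
[3] true → true = true
[root] true AND true AND true = true
Overall: true → applied

Applied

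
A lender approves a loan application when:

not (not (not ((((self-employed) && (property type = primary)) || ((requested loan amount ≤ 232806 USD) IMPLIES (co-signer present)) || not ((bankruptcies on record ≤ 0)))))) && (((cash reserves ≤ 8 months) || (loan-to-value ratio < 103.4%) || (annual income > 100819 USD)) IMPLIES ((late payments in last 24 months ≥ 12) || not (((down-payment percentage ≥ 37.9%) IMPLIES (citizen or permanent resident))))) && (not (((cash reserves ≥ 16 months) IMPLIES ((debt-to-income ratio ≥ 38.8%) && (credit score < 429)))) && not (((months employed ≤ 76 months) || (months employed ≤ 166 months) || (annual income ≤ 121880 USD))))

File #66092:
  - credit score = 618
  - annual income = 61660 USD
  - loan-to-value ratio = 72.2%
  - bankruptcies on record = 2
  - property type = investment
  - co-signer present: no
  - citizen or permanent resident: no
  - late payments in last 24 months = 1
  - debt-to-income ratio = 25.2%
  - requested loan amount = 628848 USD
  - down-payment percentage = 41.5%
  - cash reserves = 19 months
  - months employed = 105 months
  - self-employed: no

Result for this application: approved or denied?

Atomic conditions:
  self-employed: no → false
  property type = primary: investment == primary is false
  requested loan amount ≤ 232806 USD: 628848 ≤ 232806 is false
  co-signer present: no → false
  bankruptcies on record ≤ 0: 2 ≤ 0 is false
  cash reserves ≤ 8 months: 19 ≤ 8 is false
  loan-to-value ratio < 103.4%: 72.2 < 103.4 is true
  annual income > 100819 USD: 61660 > 100819 is false
  late payments in last 24 months ≥ 12: 1 ≥ 12 is false
  down-payment percentage ≥ 37.9%: 41.5 ≥ 37.9 is true
  citizen or permanent resident: no → false
  cash reserves ≥ 16 months: 19 ≥ 16 is true
  debt-to-income ratio ≥ 38.8%: 25.2 ≥ 38.8 is false
  credit score < 429: 618 < 429 is false
  months employed ≤ 76 months: 105 ≤ 76 is false
  months employed ≤ 166 months: 105 ≤ 166 is true
  annual income ≤ 121880 USD: 61660 ≤ 121880 is true
Combine:
[1.1.1.1.1] false AND false = false
[1.1.1.1.2] false → false (antecedent false ⇒ implication holds) = true
[1.1.1.1.3] NOT false = true
[1.1.1.1] false OR true OR true = true
[1.1.1] NOT true = false
[1.1] NOT false = true
[1] NOT true = false
[2.1] false OR true OR false = true
[2.2.2.1] true → false = false
[2.2.2] NOT false = true
[2.2] false OR true = true
[2] true → true = true
[3.1.1.2] false AND false = false
[3.1.1] true → false = false
[3.1] NOT false = true
[3.2.1] false OR true OR true = true
[3.2] NOT true = false
[3] true AND false = false
[root] false AND true AND false = false
Overall: false → denied

Denied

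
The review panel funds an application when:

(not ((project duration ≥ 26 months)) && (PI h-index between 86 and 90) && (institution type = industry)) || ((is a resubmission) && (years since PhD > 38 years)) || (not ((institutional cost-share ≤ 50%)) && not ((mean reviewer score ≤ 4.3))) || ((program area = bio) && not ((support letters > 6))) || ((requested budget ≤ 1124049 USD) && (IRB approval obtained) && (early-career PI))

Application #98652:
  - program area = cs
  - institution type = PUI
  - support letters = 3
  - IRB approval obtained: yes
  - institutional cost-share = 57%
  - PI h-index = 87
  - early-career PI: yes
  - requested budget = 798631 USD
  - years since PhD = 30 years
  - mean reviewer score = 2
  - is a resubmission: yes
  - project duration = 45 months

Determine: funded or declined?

Funded

Atomic conditions:
  project duration ≥ 26 months: 45 ≥ 26 is true
  PI h-index between 86 and 90: 87 in [86, 90] is true
  institution type = industry: PUI == industry is false
  is a resubmission: yes → true
  years since PhD > 38 years: 30 > 38 is false
  institutional cost-share ≤ 50%: 57 ≤ 50 is false
  mean reviewer score ≤ 4.3: 2 ≤ 4.3 is true
  program area = bio: cs == bio is false
  support letters > 6: 3 > 6 is false
  requested budget ≤ 1124049 USD: 798631 ≤ 1124049 is true
  IRB approval obtained: yes → true
  early-career PI: yes → true
Combine:
[1.1] NOT true = false
[1] false AND true AND false = false
[2] true AND false = false
[3.1] NOT false = true
[3.2] NOT true = false
[3] true AND false = false
[4.2] NOT false = true
[4] false AND true = false
[5] true AND true AND true = true
[root] false OR false OR false OR false OR true = true
Overall: true → funded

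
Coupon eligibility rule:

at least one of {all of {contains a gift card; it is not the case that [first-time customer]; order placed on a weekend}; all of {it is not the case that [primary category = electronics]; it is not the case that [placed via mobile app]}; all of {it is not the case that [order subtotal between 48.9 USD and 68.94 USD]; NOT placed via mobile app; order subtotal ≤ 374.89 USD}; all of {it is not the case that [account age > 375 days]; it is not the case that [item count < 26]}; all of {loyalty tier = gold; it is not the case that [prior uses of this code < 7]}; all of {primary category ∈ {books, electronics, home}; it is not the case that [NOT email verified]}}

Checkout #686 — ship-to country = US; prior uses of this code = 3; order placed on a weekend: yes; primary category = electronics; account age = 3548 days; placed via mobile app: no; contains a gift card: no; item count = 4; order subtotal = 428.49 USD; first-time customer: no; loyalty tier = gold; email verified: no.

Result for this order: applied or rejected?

Rejected

Atomic conditions:
  contains a gift card: no → false
  first-time customer: no → false
  order placed on a weekend: yes → true
  primary category = electronics: electronics == electronics is true
  placed via mobile app: no → false
  order subtotal between 48.9 USD and 68.94 USD: 428.49 in [48.9, 68.94] is false
  NOT placed via mobile app: no → true
  order subtotal ≤ 374.89 USD: 428.49 ≤ 374.89 is false
  account age > 375 days: 3548 > 375 is true
  item count < 26: 4 < 26 is true
  loyalty tier = gold: gold == gold is true
  prior uses of this code < 7: 3 < 7 is true
  primary category ∈ {books, electronics, home}: electronics is in the set → true
  NOT email verified: no → true
Combine:
[1.2] NOT false = true
[1] false AND true AND true = false
[2.1] NOT true = false
[2.2] NOT false = true
[2] false AND true = false
[3.1] NOT false = true
[3] true AND true AND false = false
[4.1] NOT true = false
[4.2] NOT true = false
[4] false AND false = false
[5.2] NOT true = false
[5] true AND false = false
[6.2] NOT true = false
[6] true AND false = false
[root] false OR false OR false OR false OR false OR false = false
Overall: false → rejected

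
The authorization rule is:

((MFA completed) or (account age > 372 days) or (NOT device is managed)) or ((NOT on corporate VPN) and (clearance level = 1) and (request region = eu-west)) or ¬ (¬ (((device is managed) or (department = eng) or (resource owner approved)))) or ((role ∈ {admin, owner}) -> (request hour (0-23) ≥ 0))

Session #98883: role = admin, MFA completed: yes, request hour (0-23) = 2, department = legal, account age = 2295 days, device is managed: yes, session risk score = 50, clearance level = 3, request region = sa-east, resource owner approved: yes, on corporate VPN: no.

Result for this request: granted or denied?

Atomic conditions:
  MFA completed: yes → true
  account age > 372 days: 2295 > 372 is true
  NOT device is managed: yes → false
  NOT on corporate VPN: no → true
  clearance level = 1: 3 == 1 is false
  request region = eu-west: sa-east == eu-west is false
  device is managed: yes → true
  department = eng: legal == eng is false
  resource owner approved: yes → true
  role ∈ {admin, owner}: admin is in the set → true
  request hour (0-23) ≥ 0: 2 ≥ 0 is true
Combine:
[1] true OR true OR false = true
[2] true AND false AND false = false
[3.1.1] true OR false OR true = true
[3.1] NOT true = false
[3] NOT false = true
[4] true → true = true
[root] true OR false OR true OR true = true
Overall: true → granted

Granted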